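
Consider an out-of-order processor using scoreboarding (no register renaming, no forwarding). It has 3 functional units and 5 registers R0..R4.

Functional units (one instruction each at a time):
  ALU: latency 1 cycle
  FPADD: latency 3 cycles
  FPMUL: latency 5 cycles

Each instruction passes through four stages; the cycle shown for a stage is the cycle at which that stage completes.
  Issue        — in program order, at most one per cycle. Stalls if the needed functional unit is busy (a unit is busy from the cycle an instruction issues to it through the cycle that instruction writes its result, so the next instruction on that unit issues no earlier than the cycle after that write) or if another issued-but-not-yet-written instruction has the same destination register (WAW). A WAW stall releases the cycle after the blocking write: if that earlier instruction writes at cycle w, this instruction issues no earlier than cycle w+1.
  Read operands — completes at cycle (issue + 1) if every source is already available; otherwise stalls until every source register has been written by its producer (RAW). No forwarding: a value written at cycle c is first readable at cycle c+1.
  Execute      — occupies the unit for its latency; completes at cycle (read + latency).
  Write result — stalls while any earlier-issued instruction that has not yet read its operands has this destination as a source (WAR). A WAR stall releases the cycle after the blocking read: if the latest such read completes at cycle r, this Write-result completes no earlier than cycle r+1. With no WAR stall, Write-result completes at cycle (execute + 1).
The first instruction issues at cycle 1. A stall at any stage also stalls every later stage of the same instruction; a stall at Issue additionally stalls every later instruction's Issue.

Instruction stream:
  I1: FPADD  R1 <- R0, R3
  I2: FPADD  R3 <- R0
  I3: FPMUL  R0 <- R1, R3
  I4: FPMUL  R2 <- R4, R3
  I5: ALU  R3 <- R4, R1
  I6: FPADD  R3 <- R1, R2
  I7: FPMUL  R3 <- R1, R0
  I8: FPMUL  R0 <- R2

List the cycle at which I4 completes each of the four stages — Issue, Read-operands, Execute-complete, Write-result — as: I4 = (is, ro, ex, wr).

cycle 1: I1→FPADD
cycle 2: I1 RO
cycle 5: I1 EX
cycle 6: I1 WR R1
cycle 7: I2→FPADD
cycle 8: I2 RO; I3→FPMUL
cycle 11: I2 EX
cycle 12: I2 WR R3
cycle 13: I3 RO
cycle 18: I3 EX
cycle 19: I3 WR R0
cycle 20: I4→FPMUL
cycle 21: I4 RO; I5→ALU
cycle 22: I5 RO
cycle 23: I5 EX
cycle 24: I5 WR R3
cycle 25: I6→FPADD
cycle 26: I4 EX
cycle 27: I4 WR R2
cycle 28: I6 RO
cycle 31: I6 EX
cycle 32: I6 WR R3
cycle 33: I7→FPMUL
cycle 34: I7 RO
cycle 39: I7 EX
cycle 40: I7 WR R3
cycle 41: I8→FPMUL
cycle 42: I8 RO
cycle 47: I8 EX
cycle 48: I8 WR R0

I4 = (20, 21, 26, 27)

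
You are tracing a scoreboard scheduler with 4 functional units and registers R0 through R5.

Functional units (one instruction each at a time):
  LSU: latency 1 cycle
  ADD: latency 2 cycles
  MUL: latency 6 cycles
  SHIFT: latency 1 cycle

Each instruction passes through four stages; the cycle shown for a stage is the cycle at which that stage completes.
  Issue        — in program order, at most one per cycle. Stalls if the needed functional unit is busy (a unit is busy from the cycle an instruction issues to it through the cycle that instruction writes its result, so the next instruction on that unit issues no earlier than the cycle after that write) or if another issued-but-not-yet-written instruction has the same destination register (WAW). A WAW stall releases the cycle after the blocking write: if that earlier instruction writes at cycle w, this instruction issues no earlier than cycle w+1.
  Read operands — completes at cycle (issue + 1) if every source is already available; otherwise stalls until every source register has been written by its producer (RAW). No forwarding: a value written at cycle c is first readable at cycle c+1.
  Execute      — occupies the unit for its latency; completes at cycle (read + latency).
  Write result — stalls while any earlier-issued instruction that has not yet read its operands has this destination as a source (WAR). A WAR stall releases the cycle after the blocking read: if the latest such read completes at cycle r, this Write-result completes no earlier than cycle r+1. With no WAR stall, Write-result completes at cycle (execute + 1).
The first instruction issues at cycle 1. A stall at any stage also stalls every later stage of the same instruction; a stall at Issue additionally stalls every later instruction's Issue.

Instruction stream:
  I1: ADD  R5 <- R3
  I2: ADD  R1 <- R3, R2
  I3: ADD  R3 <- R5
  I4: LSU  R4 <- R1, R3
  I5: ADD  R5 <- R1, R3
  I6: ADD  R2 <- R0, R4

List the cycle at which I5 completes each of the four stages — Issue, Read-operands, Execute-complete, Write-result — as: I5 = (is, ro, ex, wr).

I5 = (16, 17, 19, 20)

I1  is:1  ro:2  ex:4  wr:5
I2  is:6  ro:7  ex:9  wr:10  — struct: ADD busy until I1 writes@5
I3  is:11  ro:12  ex:14  wr:15  — struct: ADD busy until I2 writes@10
I4  is:12  ro:16  ex:17  wr:18  — RAW R3: wait I3 write@15
I5  is:16  ro:17  ex:19  wr:20  — struct: ADD busy until I3 writes@15
I6  is:21  ro:22  ex:24  wr:25  — struct: ADD busy until I5 writes@20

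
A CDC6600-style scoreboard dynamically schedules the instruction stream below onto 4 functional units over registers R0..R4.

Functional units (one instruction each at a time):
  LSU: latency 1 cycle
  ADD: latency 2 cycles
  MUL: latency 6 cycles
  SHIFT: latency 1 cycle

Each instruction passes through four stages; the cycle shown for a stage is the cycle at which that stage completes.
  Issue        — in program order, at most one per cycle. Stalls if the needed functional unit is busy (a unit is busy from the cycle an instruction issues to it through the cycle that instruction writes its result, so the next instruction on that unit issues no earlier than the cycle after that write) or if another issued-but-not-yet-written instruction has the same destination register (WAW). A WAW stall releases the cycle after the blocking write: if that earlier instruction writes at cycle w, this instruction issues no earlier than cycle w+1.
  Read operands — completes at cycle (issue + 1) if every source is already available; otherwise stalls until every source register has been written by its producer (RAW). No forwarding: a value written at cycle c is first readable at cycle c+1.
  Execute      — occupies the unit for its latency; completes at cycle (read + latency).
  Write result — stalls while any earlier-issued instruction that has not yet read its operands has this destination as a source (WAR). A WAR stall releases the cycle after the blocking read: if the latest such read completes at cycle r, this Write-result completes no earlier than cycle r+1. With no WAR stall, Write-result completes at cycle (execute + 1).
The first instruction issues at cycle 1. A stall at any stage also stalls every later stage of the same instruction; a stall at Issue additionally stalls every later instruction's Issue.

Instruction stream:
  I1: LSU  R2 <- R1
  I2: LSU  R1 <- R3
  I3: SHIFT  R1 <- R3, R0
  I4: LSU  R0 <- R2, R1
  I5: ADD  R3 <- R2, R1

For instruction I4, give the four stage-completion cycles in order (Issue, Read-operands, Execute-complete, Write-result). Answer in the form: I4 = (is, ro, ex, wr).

I4 = (10, 13, 14, 15)

cycle 1: I1 issues→LSU
cycle 2: I1 reads
cycle 3: I1 exec-done
cycle 4: I1 writes R2
cycle 5: I2 issues→LSU
cycle 6: I2 reads
cycle 7: I2 exec-done
cycle 8: I2 writes R1
cycle 9: I3 issues→SHIFT
cycle 10: I3 reads, I4 issues→LSU
cycle 11: I3 exec-done, I5 issues→ADD
cycle 12: I3 writes R1
cycle 13: I4 reads, I5 reads
cycle 14: I4 exec-done
cycle 15: I4 writes R0, I5 exec-done
cycle 16: I5 writes R3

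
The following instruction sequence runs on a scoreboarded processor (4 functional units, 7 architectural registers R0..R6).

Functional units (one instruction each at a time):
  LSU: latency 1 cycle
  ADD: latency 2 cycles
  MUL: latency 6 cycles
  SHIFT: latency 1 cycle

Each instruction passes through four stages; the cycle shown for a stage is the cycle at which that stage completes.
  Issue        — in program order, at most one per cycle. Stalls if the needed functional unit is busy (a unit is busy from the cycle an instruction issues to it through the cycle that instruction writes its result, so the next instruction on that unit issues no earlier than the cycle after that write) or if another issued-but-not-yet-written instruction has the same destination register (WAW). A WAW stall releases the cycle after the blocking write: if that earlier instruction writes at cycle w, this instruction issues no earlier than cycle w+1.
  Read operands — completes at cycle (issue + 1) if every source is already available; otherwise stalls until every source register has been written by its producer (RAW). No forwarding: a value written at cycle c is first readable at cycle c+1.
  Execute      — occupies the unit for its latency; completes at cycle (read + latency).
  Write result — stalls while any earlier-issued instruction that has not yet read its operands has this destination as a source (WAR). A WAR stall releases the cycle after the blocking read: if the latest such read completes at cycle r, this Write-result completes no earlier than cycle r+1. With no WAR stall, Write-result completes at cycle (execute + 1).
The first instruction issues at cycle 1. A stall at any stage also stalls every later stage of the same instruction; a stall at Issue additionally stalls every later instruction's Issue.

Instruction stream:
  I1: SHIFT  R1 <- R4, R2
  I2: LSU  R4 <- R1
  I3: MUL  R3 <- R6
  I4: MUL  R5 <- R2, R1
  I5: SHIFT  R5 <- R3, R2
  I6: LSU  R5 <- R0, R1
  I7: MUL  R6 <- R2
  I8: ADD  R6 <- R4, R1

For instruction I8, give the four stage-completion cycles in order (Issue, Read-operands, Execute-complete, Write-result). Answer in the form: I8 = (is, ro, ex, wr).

I8 = (35, 36, 38, 39)

I1 -> (1, 2, 3, 4)
I2 -> (2, 5, 6, 7)  // RAW R1: wait I1 write@4
I3 -> (3, 4, 10, 11)
I4 -> (12, 13, 19, 20)  // struct: MUL busy until I3 writes@11
I5 -> (21, 22, 23, 24)  // WAW R5: wait I4 write@20
I6 -> (25, 26, 27, 28)  // WAW R5: wait I5 write@24
I7 -> (26, 27, 33, 34)
I8 -> (35, 36, 38, 39)  // WAW R6: wait I7 write@34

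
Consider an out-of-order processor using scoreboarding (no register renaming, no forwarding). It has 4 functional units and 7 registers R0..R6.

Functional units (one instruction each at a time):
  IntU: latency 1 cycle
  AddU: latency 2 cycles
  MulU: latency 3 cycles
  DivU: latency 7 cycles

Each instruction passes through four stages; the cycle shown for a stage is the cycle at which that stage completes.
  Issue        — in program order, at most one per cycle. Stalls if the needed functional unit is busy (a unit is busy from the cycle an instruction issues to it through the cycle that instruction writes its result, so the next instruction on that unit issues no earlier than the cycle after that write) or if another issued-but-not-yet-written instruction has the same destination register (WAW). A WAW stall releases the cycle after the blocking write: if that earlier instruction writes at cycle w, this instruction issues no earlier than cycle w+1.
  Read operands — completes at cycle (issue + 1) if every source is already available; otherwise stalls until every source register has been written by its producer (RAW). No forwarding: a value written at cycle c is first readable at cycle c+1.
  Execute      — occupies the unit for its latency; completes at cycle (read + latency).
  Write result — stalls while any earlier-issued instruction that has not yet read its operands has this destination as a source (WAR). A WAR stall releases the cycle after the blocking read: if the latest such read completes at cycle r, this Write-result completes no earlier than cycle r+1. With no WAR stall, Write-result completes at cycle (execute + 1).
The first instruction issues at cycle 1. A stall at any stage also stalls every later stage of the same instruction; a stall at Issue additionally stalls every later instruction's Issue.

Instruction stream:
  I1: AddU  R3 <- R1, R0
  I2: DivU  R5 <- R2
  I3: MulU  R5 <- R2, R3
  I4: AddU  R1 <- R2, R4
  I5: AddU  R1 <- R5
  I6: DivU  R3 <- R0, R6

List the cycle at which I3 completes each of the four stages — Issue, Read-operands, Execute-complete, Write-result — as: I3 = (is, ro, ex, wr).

1) issue 1, read 2, done 4, write 5
2) issue 2, read 3, done 10, write 11
3) issue 12, read 13, done 16, write 17  <WAW R5: wait I2 write@11>
4) issue 13, read 14, done 16, write 17
5) issue 18, read 19, done 21, write 22  <struct: AddU busy until I4 writes@17>
6) issue 19, read 20, done 27, write 28

I3 = (12, 13, 16, 17)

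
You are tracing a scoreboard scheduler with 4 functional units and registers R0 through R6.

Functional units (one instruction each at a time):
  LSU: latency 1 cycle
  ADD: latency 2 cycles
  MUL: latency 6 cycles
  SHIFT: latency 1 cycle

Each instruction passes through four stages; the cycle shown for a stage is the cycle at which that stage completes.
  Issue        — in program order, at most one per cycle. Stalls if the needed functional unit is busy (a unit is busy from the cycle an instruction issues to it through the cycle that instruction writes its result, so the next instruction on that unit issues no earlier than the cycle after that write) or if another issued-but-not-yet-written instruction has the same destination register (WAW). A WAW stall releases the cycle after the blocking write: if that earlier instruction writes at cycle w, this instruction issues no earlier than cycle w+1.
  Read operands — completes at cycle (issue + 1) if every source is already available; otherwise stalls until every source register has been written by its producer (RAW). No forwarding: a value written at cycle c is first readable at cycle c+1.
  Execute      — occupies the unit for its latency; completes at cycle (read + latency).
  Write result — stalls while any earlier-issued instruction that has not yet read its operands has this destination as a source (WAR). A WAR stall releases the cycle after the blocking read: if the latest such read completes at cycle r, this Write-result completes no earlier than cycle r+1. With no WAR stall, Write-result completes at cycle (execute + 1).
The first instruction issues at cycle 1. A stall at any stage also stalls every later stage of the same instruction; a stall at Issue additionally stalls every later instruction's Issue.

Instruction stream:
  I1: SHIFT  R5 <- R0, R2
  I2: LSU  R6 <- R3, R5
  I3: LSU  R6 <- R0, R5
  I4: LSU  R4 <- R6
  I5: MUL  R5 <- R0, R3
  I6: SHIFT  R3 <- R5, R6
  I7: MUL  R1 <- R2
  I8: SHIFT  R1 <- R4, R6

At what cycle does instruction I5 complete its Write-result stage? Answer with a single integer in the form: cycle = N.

cycle = 21

I1: IS=1 RO=2 EX=3 WR=4
I2: IS=2 RO=5 EX=6 WR=7  [RAW R5: wait I1 write@4]
I3: IS=8 RO=9 EX=10 WR=11  [struct: LSU busy until I2 writes@7]
I4: IS=12 RO=13 EX=14 WR=15  [struct: LSU busy until I3 writes@11]
I5: IS=13 RO=14 EX=20 WR=21
I6: IS=14 RO=22 EX=23 WR=24  [RAW R5: wait I5 write@21]
I7: IS=22 RO=23 EX=29 WR=30  [struct: MUL busy until I5 writes@21]
I8: IS=31 RO=32 EX=33 WR=34  [WAW R1: wait I7 write@30]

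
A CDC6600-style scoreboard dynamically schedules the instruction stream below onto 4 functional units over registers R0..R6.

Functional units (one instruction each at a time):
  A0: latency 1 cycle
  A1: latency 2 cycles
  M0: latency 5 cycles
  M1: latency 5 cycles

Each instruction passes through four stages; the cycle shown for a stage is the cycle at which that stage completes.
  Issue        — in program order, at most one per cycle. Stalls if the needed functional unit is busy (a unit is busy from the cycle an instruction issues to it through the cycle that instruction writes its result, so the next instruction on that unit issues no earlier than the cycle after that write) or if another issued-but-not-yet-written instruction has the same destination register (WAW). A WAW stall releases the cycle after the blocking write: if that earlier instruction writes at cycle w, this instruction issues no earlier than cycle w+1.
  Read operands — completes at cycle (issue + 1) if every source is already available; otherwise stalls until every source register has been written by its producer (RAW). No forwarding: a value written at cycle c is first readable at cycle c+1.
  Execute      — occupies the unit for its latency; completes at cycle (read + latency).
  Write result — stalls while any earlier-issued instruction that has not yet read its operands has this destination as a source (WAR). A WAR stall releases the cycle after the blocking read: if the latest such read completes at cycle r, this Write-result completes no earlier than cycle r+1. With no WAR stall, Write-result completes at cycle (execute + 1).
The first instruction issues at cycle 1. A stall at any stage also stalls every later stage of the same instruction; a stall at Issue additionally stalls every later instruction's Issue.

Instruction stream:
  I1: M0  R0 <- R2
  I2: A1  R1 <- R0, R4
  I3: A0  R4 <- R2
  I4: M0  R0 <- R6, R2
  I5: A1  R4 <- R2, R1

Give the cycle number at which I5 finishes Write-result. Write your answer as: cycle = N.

cycle = 17

1) issue 1, read 2, done 7, write 8
2) issue 2, read 9, done 11, write 12  <RAW R0: wait I1 write@8>
3) issue 3, read 4, done 5, write 10  <WAR R4: wait I2 read@9>
4) issue 9, read 10, done 15, write 16  <struct: M0 busy until I1 writes@8>
5) issue 13, read 14, done 16, write 17  <struct: A1 busy until I2 writes@12>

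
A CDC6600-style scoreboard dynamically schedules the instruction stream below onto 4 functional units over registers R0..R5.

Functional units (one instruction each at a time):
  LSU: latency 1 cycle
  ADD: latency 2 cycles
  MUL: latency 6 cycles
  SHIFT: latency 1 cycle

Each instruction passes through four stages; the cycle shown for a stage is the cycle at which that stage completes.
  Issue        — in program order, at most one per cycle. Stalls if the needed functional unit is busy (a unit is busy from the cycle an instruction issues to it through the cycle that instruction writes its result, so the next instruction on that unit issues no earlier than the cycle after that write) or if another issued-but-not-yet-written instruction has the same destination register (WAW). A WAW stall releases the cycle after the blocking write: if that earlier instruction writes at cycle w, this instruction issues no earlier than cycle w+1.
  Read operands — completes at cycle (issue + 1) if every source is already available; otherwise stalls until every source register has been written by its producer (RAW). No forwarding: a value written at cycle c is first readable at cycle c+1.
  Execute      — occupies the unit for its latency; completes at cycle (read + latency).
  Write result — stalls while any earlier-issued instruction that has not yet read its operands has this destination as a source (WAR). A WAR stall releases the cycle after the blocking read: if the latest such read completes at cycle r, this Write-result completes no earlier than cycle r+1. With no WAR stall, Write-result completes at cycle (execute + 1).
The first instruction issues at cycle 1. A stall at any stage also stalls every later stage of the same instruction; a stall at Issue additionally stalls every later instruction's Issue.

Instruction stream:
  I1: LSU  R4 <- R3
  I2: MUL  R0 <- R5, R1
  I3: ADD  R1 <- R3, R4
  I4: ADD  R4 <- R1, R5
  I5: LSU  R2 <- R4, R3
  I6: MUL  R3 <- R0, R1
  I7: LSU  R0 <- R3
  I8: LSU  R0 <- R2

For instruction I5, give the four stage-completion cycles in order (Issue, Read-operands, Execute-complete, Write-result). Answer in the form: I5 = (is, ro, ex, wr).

I5 = (10, 14, 15, 16)

t=1  I1 dispatched to LSU
t=2  I1 operands ready | I2 dispatched to MUL
t=3  I1 complete | I2 operands ready | I3 dispatched to ADD
t=4  R4←I1
t=5  I3 operands ready
t=7  I3 complete
t=8  R1←I3
t=9  I2 complete | I4 dispatched to ADD
t=10  R0←I2 | I4 operands ready | I5 dispatched to LSU
t=11  I6 dispatched to MUL
t=12  I4 complete | I6 operands ready
t=13  R4←I4
t=14  I5 operands ready
t=15  I5 complete
t=16  R2←I5
t=17  I7 dispatched to LSU
t=18  I6 complete
t=19  R3←I6
t=20  I7 operands ready
t=21  I7 complete
t=22  R0←I7
t=23  I8 dispatched to LSU
t=24  I8 operands ready
t=25  I8 complete
t=26  R0←I8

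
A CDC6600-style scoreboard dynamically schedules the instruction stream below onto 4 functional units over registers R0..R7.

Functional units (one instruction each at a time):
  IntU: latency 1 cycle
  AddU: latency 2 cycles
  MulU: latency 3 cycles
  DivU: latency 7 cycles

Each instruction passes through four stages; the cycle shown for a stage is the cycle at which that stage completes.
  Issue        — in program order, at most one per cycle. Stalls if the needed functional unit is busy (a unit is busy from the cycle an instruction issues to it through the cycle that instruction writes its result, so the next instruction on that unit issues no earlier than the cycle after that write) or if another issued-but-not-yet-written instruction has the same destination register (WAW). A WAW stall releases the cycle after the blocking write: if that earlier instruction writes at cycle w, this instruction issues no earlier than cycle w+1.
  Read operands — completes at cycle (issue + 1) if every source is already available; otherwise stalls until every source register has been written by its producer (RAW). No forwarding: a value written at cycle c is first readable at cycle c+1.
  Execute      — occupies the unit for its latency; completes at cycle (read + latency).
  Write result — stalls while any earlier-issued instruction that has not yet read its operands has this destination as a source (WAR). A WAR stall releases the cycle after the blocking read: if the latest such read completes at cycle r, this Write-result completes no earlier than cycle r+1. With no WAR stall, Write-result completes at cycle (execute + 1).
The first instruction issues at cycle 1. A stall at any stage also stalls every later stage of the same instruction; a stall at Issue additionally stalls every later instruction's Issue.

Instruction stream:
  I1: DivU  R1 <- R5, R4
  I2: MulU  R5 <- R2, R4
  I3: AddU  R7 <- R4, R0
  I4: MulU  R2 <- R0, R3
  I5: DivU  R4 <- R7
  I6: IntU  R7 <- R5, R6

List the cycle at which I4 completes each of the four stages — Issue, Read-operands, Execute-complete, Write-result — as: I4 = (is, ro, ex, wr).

I4 = (8, 9, 12, 13)

[I1] 1/2/9/10
[I2] 2/3/6/7
[I3] 3/4/6/7
[I4] 8/9/12/13  (struct: MulU busy until I2 writes@7)
[I5] 11/12/19/20  (struct: DivU busy until I1 writes@10)
[I6] 12/13/14/15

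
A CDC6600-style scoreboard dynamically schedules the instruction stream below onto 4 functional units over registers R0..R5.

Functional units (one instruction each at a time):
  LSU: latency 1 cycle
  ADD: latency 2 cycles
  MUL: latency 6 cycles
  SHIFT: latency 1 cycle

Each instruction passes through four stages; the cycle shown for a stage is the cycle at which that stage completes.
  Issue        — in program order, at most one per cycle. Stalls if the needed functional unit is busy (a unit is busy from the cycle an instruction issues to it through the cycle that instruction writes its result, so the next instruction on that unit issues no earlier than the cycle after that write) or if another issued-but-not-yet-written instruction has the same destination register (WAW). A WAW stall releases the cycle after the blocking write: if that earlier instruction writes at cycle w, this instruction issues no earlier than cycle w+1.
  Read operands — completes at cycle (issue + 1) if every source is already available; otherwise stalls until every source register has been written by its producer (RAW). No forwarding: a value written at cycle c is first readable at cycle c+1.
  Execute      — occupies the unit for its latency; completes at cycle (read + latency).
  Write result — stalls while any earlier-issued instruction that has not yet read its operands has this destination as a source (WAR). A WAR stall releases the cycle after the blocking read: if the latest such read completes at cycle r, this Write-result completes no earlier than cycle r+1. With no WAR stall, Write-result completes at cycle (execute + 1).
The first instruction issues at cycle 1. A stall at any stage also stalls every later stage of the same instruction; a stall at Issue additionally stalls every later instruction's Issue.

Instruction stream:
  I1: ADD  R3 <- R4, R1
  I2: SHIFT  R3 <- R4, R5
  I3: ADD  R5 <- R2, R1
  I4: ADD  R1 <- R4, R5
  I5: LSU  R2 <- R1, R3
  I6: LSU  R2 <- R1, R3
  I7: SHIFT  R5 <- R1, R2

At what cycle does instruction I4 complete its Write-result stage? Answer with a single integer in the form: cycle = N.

cycle = 16

  I1 | 1 | 2 | 4 | 5
  I2 | 6 | 7 | 8 | 9   WAW R3: wait I1 write@5
  I3 | 7 | 8 | 10 | 11
  I4 | 12 | 13 | 15 | 16   struct: ADD busy until I3 writes@11
  I5 | 13 | 17 | 18 | 19   RAW R1: wait I4 write@16
  I6 | 20 | 21 | 22 | 23   struct: LSU busy until I5 writes@19
  I7 | 21 | 24 | 25 | 26   RAW R2: wait I6 write@23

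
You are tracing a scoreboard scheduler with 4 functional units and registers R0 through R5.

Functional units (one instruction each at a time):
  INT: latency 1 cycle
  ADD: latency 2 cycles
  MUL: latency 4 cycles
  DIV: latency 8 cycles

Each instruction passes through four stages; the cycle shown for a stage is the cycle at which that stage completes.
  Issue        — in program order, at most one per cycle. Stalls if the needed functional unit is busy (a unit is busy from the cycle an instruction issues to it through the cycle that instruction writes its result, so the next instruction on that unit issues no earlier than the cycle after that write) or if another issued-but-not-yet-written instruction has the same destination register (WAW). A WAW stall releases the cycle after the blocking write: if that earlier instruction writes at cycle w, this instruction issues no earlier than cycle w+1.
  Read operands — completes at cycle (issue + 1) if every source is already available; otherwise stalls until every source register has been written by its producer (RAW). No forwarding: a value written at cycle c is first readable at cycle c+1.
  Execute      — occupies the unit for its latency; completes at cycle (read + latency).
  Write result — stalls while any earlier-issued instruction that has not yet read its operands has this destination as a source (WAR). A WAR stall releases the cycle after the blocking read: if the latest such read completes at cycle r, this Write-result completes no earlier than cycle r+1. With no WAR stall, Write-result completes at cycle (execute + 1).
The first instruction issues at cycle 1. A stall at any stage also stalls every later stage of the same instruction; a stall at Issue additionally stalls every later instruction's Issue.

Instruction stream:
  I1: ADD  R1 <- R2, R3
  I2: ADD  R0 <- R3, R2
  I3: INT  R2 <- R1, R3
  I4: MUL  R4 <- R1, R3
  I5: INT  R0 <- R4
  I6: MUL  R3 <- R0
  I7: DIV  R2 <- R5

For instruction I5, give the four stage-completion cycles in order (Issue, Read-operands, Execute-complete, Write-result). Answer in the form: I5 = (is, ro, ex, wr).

t=1  I1 issues→ADD
t=2  I1 reads
t=4  I1 exec-done
t=5  I1 writes R1
t=6  I2 issues→ADD
t=7  I2 reads · I3 issues→INT
t=8  I3 reads · I4 issues→MUL
t=9  I2 exec-done · I3 exec-done · I4 reads
t=10  I2 writes R0 · I3 writes R2
t=11  I5 issues→INT
t=13  I4 exec-done
t=14  I4 writes R4
t=15  I5 reads · I6 issues→MUL
t=16  I5 exec-done · I7 issues→DIV
t=17  I5 writes R0 · I7 reads
t=18  I6 reads
t=22  I6 exec-done
t=23  I6 writes R3
t=25  I7 exec-done
t=26  I7 writes R2

I5 = (11, 15, 16, 17)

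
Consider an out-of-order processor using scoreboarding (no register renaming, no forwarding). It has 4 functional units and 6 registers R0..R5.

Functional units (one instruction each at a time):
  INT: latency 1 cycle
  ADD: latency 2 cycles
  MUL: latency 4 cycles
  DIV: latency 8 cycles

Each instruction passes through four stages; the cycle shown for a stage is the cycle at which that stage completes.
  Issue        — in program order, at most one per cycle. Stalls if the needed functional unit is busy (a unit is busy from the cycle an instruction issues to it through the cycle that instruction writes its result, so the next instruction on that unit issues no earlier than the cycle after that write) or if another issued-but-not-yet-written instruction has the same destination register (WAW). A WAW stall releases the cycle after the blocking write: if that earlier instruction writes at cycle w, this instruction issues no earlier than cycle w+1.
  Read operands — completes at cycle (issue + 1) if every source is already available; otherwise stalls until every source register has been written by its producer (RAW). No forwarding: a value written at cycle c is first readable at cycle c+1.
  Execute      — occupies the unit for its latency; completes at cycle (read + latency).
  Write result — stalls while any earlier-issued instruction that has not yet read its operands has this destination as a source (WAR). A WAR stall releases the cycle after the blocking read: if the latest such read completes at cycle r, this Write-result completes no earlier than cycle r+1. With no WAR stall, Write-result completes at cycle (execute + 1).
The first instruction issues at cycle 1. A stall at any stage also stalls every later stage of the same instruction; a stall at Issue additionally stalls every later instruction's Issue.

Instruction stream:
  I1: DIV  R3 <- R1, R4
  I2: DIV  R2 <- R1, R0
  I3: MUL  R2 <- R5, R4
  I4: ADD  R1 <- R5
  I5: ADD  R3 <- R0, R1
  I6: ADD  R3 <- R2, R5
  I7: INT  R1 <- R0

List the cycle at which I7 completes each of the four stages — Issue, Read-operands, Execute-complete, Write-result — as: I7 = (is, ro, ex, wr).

  I1 | 1 | 2 | 10 | 11
  I2 | 12 | 13 | 21 | 22   struct: DIV busy until I1 writes@11
  I3 | 23 | 24 | 28 | 29   WAW R2: wait I2 write@22
  I4 | 24 | 25 | 27 | 28
  I5 | 29 | 30 | 32 | 33   struct: ADD busy until I4 writes@28
  I6 | 34 | 35 | 37 | 38   struct: ADD busy until I5 writes@33
  I7 | 35 | 36 | 37 | 38

I7 = (35, 36, 37, 38)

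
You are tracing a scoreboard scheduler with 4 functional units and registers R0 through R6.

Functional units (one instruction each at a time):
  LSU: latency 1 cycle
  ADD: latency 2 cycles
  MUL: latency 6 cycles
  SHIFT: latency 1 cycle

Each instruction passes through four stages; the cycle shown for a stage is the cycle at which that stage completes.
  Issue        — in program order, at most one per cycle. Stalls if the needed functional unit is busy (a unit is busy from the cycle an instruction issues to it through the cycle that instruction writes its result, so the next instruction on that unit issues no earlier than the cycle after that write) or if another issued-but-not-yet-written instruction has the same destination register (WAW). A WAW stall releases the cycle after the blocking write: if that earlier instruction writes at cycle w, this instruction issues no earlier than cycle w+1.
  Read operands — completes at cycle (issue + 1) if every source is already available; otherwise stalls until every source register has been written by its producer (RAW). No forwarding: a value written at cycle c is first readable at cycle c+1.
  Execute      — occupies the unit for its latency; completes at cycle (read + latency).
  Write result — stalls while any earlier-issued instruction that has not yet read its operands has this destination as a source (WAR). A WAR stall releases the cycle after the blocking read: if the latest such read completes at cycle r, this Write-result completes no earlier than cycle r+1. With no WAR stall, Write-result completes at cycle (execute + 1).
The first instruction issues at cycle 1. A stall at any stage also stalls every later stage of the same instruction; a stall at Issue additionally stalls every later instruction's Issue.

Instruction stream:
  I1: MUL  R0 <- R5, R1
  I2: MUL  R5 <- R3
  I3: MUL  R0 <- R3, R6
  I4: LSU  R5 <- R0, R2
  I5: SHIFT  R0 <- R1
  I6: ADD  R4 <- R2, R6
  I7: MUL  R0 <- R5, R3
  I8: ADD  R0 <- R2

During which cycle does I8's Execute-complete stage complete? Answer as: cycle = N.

cycle = 44

I1: IS=1 RO=2 EX=8 WR=9
I2: IS=10 RO=11 EX=17 WR=18  [struct: MUL busy until I1 writes@9]
I3: IS=19 RO=20 EX=26 WR=27  [struct: MUL busy until I2 writes@18]
I4: IS=20 RO=28 EX=29 WR=30  [RAW R0: wait I3 write@27]
I5: IS=28 RO=29 EX=30 WR=31  [WAW R0: wait I3 write@27]
I6: IS=29 RO=30 EX=32 WR=33
I7: IS=32 RO=33 EX=39 WR=40  [WAW R0: wait I5 write@31]
I8: IS=41 RO=42 EX=44 WR=45  [WAW R0: wait I7 write@40]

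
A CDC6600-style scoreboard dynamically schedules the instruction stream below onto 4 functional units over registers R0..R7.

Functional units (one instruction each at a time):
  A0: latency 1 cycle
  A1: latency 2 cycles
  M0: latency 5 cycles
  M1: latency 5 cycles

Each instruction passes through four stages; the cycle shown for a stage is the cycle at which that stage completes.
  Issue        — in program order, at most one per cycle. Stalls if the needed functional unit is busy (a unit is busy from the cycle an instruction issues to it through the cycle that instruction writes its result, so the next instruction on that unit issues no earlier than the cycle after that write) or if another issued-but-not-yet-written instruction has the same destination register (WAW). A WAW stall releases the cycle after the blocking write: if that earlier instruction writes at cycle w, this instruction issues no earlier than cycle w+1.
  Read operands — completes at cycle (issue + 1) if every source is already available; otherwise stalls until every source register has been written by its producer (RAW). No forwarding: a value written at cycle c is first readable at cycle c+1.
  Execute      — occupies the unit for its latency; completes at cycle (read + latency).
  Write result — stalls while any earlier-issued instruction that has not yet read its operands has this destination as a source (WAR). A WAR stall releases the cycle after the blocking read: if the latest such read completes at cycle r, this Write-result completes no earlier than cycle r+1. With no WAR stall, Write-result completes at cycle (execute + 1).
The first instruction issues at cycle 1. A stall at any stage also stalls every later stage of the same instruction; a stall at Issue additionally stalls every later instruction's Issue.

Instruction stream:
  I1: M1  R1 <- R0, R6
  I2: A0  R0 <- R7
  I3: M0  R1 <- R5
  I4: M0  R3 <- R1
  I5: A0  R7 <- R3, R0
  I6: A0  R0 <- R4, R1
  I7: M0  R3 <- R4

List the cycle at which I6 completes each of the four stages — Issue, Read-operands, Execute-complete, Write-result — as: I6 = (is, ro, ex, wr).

I6 = (28, 29, 30, 31)

cycle 1: I1→M1
cycle 2: I1 RO · I2→A0
cycle 3: I2 RO
cycle 4: I2 EX
cycle 5: I2 WR R0
cycle 7: I1 EX
cycle 8: I1 WR R1
cycle 9: I3→M0
cycle 10: I3 RO
cycle 15: I3 EX
cycle 16: I3 WR R1
cycle 17: I4→M0
cycle 18: I4 RO · I5→A0
cycle 23: I4 EX
cycle 24: I4 WR R3
cycle 25: I5 RO
cycle 26: I5 EX
cycle 27: I5 WR R7
cycle 28: I6→A0
cycle 29: I6 RO · I7→M0
cycle 30: I6 EX · I7 RO
cycle 31: I6 WR R0
cycle 35: I7 EX
cycle 36: I7 WR R3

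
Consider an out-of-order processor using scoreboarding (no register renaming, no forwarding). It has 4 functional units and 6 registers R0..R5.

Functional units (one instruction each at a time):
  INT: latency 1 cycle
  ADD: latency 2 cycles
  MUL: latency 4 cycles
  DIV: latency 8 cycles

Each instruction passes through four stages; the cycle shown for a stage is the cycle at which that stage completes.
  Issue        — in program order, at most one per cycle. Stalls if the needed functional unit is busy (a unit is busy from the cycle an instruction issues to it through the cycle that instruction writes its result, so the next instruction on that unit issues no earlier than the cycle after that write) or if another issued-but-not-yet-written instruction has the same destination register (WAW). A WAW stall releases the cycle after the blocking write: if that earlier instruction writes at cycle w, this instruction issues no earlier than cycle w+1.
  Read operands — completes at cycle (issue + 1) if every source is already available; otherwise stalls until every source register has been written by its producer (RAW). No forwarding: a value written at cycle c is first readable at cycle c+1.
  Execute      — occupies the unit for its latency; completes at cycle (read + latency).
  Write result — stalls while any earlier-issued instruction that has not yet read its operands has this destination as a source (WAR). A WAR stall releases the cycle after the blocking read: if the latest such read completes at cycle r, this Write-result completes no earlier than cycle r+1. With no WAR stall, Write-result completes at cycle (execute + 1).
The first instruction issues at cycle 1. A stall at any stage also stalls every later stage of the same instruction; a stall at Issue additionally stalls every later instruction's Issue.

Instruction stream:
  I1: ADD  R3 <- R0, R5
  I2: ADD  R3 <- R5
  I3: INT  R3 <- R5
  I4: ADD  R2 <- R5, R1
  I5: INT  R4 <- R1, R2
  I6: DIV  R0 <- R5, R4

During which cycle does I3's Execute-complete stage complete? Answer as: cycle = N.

[1] I1 dispatched to ADD
[2] I1 operands ready
[4] I1 complete
[5] R3←I1
[6] I2 dispatched to ADD
[7] I2 operands ready
[9] I2 complete
[10] R3←I2
[11] I3 dispatched to INT
[12] I3 operands ready; I4 dispatched to ADD
[13] I3 complete; I4 operands ready
[14] R3←I3
[15] I4 complete; I5 dispatched to INT
[16] R2←I4; I6 dispatched to DIV
[17] I5 operands ready
[18] I5 complete
[19] R4←I5
[20] I6 operands ready
[28] I6 complete
[29] R0←I6

cycle = 13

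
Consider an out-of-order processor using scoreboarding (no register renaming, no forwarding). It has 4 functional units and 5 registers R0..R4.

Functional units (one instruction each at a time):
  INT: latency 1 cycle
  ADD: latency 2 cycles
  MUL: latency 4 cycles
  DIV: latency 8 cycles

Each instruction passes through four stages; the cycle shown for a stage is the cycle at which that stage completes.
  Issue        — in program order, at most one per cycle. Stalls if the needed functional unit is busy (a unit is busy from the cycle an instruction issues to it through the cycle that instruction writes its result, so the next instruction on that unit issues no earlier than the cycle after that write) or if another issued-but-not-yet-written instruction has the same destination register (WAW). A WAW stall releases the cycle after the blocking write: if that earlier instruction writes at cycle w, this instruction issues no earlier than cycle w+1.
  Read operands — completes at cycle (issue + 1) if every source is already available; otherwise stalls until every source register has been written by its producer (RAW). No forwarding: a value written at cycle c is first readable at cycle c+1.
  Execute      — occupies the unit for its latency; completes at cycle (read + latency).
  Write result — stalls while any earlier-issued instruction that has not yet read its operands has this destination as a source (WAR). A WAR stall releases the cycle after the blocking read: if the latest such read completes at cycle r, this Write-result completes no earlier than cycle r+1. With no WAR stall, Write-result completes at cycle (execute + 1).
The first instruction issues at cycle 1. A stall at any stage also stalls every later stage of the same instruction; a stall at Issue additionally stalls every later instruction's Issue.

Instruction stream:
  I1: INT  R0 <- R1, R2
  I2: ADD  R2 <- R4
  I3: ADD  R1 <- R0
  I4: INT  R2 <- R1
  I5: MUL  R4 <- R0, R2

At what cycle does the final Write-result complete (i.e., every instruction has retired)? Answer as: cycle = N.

cycle = 20

[1] issue I1 (INT)
[2] I1 read-ops; issue I2 (ADD)
[3] I1 finished on INT; I2 read-ops
[4] I1→R0
[5] I2 finished on ADD
[6] I2→R2
[7] issue I3 (ADD)
[8] I3 read-ops; issue I4 (INT)
[9] issue I5 (MUL)
[10] I3 finished on ADD
[11] I3→R1
[12] I4 read-ops
[13] I4 finished on INT
[14] I4→R2
[15] I5 read-ops
[19] I5 finished on MUL
[20] I5→R4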